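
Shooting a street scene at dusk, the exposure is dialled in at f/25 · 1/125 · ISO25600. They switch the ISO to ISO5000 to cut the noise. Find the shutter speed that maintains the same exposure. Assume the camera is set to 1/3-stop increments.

1/25s

ISO: 25600 → 20000 → 16000 → 12800 → 10000 → 8000 → 6400 → 5000 — 2 1/3 stops lower (darker).
Need 2 1/3 stops brighter from the shutter speed: 1/125 → 1/100 → 1/80 → 1/60 → 1/50 → 1/40 → 1/30 → 1/25.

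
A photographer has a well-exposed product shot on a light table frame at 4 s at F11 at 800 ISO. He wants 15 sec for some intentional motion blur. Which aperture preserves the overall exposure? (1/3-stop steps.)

Shutter speed: 4 → 5 → 6 → 8 → 10 → 13 → 15 — 2 stops slower (brighter).
Need 2 stops darker from the aperture: f/11 → f/13 → f/14 → f/16 → f/18 → f/20 → f/22.

f/22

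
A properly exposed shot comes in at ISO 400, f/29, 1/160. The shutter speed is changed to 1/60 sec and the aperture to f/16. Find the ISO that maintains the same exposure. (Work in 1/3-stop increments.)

Shutter speed: 1/160 → 1/125 → 1/100 → 1/80 → 1/60 — 1 1/3 stops longer (brighter).
Aperture: f/29 → f/25 → f/22 → f/20 → f/18 → f/16 — 1 2/3 stops opened up (brighter).
Net change so far: 3 stops brighter. Offset with the ISO: 400 → 320 → 250 → 200 → 160 → 125 → 100 → 80 → 64 → 50.

ISO 50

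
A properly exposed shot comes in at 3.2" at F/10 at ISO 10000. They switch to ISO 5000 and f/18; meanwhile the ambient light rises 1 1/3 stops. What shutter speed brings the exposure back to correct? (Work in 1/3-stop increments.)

8 s

Scene light: 1 1/3 stops brighter.
ISO: 10000 → 8000 → 6400 → 5000 — 1 stop lower (darker).
Aperture: f/10 → f/11 → f/13 → f/14 → f/16 → f/18 — 1 2/3 stops stopped down (darker).
Net so far: 1 1/3 stops darker. Shutter speed: 3.2 → 4 → 5 → 6 → 8.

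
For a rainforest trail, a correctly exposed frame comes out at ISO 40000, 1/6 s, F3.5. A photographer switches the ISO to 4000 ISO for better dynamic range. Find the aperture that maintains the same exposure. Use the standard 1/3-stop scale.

ISO: 40000 → 32000 → 25600 → 20000 → 16000 → 12800 → 10000 → 8000 → 6400 → 5000 → 4000 — 3 1/3 stops dropped (darker).
Need 3 1/3 stops brighter from the aperture: f/3.5 → f/3.2 → f/2.8 → f/2.5 → f/2.2 → f/2 → f/1.8 → f/1.6 → f/1.4 → f/1.2 → f/1.1.

f/1.1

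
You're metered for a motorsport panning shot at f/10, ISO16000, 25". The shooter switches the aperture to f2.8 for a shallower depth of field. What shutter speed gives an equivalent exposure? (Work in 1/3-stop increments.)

2 s

Aperture: f/10 → f/9 → f/8 → f/7.1 → f/6.3 → f/5.6 → f/5 → f/4.5 → f/4 → f/3.5 → f/3.2 → f/2.8 — 3 2/3 stops wider (brighter).
Need 3 2/3 stops darker from the shutter speed: 25 → 20 → 15 → 13 → 10 → 8 → 6 → 5 → 4 → 3.2 → 2.5 → 2.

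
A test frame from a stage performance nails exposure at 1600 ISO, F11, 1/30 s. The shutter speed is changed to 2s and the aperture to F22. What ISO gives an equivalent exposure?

Shutter speed: 1/30 → 1/15 → 1/8 → 1/4 → 1/2 → 1 → 2 — 6 stops slower (brighter).
Aperture: f/11 → f/16 → f/22 — 2 stops narrower (darker).
Net change so far: 4 stops brighter. Offset with the ISO: 1600 → 800 → 400 → 200 → 100.

ISO 100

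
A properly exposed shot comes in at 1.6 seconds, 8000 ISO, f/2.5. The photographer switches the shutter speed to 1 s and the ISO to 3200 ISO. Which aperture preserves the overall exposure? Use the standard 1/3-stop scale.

Shutter speed: 1.6 → 1.3 → 1 — 2/3 stop shorter (darker).
ISO: 8000 → 6400 → 5000 → 4000 → 3200 — 1 1/3 stops dropped (darker).
Net change so far: 2 stops darker. Offset with the aperture: f/2.5 → f/2.2 → f/2 → f/1.8 → f/1.6 → f/1.4 → f/1.2.

f/1.2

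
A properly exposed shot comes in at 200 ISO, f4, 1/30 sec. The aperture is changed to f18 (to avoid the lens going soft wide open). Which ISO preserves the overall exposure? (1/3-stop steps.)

ISO 4000

Aperture: f/4 → f/4.5 → f/5 → f/5.6 → f/6.3 → f/7.1 → f/8 → f/9 → f/10 → f/11 → f/13 → f/14 → f/16 → f/18 — 4 1/3 stops stopped down (darker).
Need 4 1/3 stops brighter from the ISO: 200 → 250 → 320 → 400 → 500 → 640 → 800 → 1000 → 1250 → 1600 → 2000 → 2500 → 3200 → 4000.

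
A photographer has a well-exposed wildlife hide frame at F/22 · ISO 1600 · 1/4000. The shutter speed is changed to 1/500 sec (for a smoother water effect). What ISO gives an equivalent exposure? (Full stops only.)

ISO 200

Shutter speed: 1/4000 → 1/2000 → 1/1000 → 1/500 — 3 stops longer (brighter).
Need 3 stops darker from the ISO: 1600 → 800 → 400 → 200.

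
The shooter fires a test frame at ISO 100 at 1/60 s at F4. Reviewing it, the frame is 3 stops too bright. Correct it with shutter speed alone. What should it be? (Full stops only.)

Overexposed by 3 stops → need 3 stops darker.
Shutter speed: 1/60 → 1/125 → 1/250 → 1/500.

1/500s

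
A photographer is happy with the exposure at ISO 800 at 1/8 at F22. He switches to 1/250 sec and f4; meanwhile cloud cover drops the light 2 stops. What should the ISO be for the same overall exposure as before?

ISO 3200

Scene light: 2 stops darker.
Shutter speed: 1/8 → 1/15 → 1/30 → 1/60 → 1/125 → 1/250 — 5 stops shorter (darker).
Aperture: f/22 → f/16 → f/11 → f/8 → f/5.6 → f/4 — 5 stops larger aperture (brighter).
Net so far: 2 stops darker. ISO: 800 → 1600 → 3200.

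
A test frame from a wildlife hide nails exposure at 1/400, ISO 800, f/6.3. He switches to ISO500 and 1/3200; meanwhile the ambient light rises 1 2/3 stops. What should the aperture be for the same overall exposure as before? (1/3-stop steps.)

f/3.2

Scene light: 1 2/3 stops brighter.
ISO: 800 → 640 → 500 — 2/3 stop lower (darker).
Shutter speed: 1/400 → 1/500 → 1/640 → 1/800 → 1/1000 → 1/1250 → 1/1600 → 1/2000 → 1/2500 → 1/3200 — 3 stops faster (darker).
Net so far: 2 stops darker. Aperture: f/6.3 → f/5.6 → f/5 → f/4.5 → f/4 → f/3.5 → f/3.2.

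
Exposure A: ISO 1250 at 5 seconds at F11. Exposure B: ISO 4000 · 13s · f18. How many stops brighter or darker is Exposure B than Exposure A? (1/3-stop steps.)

1 2/3 stops brighter

Aperture: f/11 → f/13 → f/14 → f/16 → f/18 — 1 1/3 stops stopped down (darker).
Shutter speed: 5 → 6 → 8 → 10 → 13 — 1 1/3 stops slower (brighter).
ISO: 1250 → 1600 → 2000 → 2500 → 3200 → 4000 — 1 2/3 stops raised (brighter).
Net: −1 1/3 +1 1/3 +1 2/3 = +1 2/3 stops.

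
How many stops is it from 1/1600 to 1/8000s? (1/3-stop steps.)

1/1600 → 1/2000 → 1/2500 → 1/3200 → 1/4000 → 1/5000 → 1/6400 → 1/8000 — count the steps: 7 third-stops = 2 1/3 stops.

2 1/3 stops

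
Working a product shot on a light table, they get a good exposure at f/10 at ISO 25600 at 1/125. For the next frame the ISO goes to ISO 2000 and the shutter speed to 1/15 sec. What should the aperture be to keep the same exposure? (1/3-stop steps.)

ISO: 25600 → 20000 → 16000 → 12800 → 10000 → 8000 → 6400 → 5000 → 4000 → 3200 → 2500 → 2000 — 3 2/3 stops dropped (darker).
Shutter speed: 1/125 → 1/100 → 1/80 → 1/60 → 1/50 → 1/40 → 1/30 → 1/25 → 1/20 → 1/15 — 3 stops slower (brighter).
Net change so far: 2/3 stop darker. Offset with the aperture: f/10 → f/9 → f/8.

f/8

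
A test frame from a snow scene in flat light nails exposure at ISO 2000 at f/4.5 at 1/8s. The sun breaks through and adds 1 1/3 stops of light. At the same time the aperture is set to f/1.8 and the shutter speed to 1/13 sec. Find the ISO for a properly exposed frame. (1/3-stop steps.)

ISO 200

Scene light: 1 1/3 stops brighter.
Aperture: f/4.5 → f/4 → f/3.5 → f/3.2 → f/2.8 → f/2.5 → f/2.2 → f/2 → f/1.8 — 2 2/3 stops larger aperture (brighter).
Shutter speed: 1/8 → 1/10 → 1/13 — 2/3 stop shorter (darker).
Net so far: 3 1/3 stops brighter. ISO: 2000 → 1600 → 1250 → 1000 → 800 → 640 → 500 → 400 → 320 → 250 → 200.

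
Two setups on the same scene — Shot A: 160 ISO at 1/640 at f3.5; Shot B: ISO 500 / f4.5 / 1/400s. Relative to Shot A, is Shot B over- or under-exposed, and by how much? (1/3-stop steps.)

1 2/3 stops brighter

Aperture: f/3.5 → f/4 → f/4.5 — 2/3 stop stopped down (darker).
Shutter speed: 1/640 → 1/500 → 1/400 — 2/3 stop slower (brighter).
ISO: 160 → 200 → 250 → 320 → 400 → 500 — 1 2/3 stops higher (brighter).
Net: −2/3 +2/3 +1 2/3 = +1 2/3 stops.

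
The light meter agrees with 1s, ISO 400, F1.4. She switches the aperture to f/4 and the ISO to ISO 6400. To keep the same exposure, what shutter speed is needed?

1/2s

Aperture: f/1.4 → f/2 → f/2.8 → f/4 — 3 stops stopped down (darker).
ISO: 400 → 800 → 1600 → 3200 → 6400 — 4 stops higher (brighter).
Net change so far: 1 stop brighter. Offset with the shutter speed: 1 → 1/2.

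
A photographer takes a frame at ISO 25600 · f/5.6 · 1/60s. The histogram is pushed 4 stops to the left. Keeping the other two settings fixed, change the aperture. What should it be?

Underexposed by 4 stops → need 4 stops brighter.
Aperture: f/5.6 → f/4 → f/2.8 → f/2 → f/1.4.

f/1.4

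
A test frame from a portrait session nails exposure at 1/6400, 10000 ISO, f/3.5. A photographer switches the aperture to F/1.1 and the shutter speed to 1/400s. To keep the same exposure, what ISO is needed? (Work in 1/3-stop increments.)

ISO 64

Aperture: f/3.5 → f/3.2 → f/2.8 → f/2.5 → f/2.2 → f/2 → f/1.8 → f/1.6 → f/1.4 → f/1.2 → f/1.1 — 3 1/3 stops opened up (brighter).
Shutter speed: 1/6400 → 1/5000 → 1/4000 → 1/3200 → 1/2500 → 1/2000 → 1/1600 → 1/1250 → 1/1000 → 1/800 → 1/640 → 1/500 → 1/400 — 4 stops longer (brighter).
Net change so far: 7 1/3 stops brighter. Offset with the ISO: 10000 → 8000 → 6400 → 5000 → 4000 → 3200 → 2500 → 2000 → 1600 → 1250 → 1000 → 800 → 640 → 500 → 400 → 320 → 250 → 200 → 160 → 125 → 100 → 80 → 64.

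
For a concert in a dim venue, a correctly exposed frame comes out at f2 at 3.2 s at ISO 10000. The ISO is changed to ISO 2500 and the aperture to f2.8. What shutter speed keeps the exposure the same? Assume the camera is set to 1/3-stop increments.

ISO: 10000 → 8000 → 6400 → 5000 → 4000 → 3200 → 2500 — 2 stops lower (darker).
Aperture: f/2 → f/2.2 → f/2.5 → f/2.8 — 1 stop smaller aperture (darker).
Net change so far: 3 stops darker. Offset with the shutter speed: 3.2 → 4 → 5 → 6 → 8 → 10 → 13 → 15 → 20 → 25.

25 s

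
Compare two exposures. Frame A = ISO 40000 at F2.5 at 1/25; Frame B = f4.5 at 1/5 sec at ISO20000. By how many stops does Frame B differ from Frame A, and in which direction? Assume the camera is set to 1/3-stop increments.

Aperture: f/2.5 → f/2.8 → f/3.2 → f/3.5 → f/4 → f/4.5 — 1 2/3 stops narrower (darker).
Shutter speed: 1/25 → 1/20 → 1/15 → 1/13 → 1/10 → 1/8 → 1/6 → 1/5 — 2 1/3 stops slower (brighter).
ISO: 40000 → 32000 → 25600 → 20000 — 1 stop lower (darker).
Net: −1 2/3 +2 1/3 −1 = −1/3 stops.

1/3 stop darker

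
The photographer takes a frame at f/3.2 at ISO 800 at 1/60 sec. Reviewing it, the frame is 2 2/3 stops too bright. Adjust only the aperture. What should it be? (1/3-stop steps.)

f/8

Overexposed by 2 2/3 stops → need 2 2/3 stops darker.
Aperture: f/3.2 → f/3.5 → f/4 → f/4.5 → f/5 → f/5.6 → f/6.3 → f/7.1 → f/8.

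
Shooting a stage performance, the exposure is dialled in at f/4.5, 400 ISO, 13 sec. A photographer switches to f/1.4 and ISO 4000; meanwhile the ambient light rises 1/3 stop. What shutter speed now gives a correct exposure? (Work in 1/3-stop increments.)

1/10s

Scene light: 1/3 stop brighter.
Aperture: f/4.5 → f/4 → f/3.5 → f/3.2 → f/2.8 → f/2.5 → f/2.2 → f/2 → f/1.8 → f/1.6 → f/1.4 — 3 1/3 stops wider (brighter).
ISO: 400 → 500 → 640 → 800 → 1000 → 1250 → 1600 → 2000 → 2500 → 3200 → 4000 — 3 1/3 stops raised (brighter).
Net so far: 7 stops brighter. Shutter speed: 13 → 10 → 8 → 6 → 5 → 4 → 3.2 → 2.5 → 2 → 1.6 → 1.3 → 1 → 0.8 → 0.6 → 0.5 → 0.4 → 0.3 → 1/4 → 1/5 → 1/6 → 1/8 → 1/10.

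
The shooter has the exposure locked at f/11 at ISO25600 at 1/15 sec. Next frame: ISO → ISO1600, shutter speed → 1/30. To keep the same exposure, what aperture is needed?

f/2

ISO: 25600 → 12800 → 6400 → 3200 → 1600 — 4 stops lower (darker).
Shutter speed: 1/15 → 1/30 — 1 stop faster (darker).
Net change so far: 5 stops darker. Offset with the aperture: f/11 → f/8 → f/5.6 → f/4 → f/2.8 → f/2.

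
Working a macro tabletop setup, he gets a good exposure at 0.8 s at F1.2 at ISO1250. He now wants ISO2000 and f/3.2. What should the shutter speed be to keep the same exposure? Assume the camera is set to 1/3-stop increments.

3.2 s

ISO: 1250 → 1600 → 2000 — 2/3 stop higher (brighter).
Aperture: f/1.2 → f/1.4 → f/1.6 → f/1.8 → f/2 → f/2.2 → f/2.5 → f/2.8 → f/3.2 — 2 2/3 stops stopped down (darker).
Net change so far: 2 stops darker. Offset with the shutter speed: 0.8 → 1 → 1.3 → 1.6 → 2 → 2.5 → 3.2.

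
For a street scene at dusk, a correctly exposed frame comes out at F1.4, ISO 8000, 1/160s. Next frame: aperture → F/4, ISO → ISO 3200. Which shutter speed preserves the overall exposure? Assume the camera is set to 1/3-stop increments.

1/8s

Aperture: f/1.4 → f/1.6 → f/1.8 → f/2 → f/2.2 → f/2.5 → f/2.8 → f/3.2 → f/3.5 → f/4 — 3 stops smaller aperture (darker).
ISO: 8000 → 6400 → 5000 → 4000 → 3200 — 1 1/3 stops dropped (darker).
Net change so far: 4 1/3 stops darker. Offset with the shutter speed: 1/160 → 1/125 → 1/100 → 1/80 → 1/60 → 1/50 → 1/40 → 1/30 → 1/25 → 1/20 → 1/15 → 1/13 → 1/10 → 1/8.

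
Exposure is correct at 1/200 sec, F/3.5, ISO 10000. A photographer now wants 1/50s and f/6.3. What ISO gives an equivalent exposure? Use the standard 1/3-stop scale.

Shutter speed: 1/200 → 1/160 → 1/125 → 1/100 → 1/80 → 1/60 → 1/50 — 2 stops longer (brighter).
Aperture: f/3.5 → f/4 → f/4.5 → f/5 → f/5.6 → f/6.3 — 1 2/3 stops stopped down (darker).
Net change so far: 1/3 stop brighter. Offset with the ISO: 10000 → 8000.

ISO 8000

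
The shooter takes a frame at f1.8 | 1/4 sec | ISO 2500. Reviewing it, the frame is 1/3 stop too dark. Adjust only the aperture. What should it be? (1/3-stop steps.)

Underexposed by 1/3 stop → need 1/3 stop brighter.
Aperture: f/1.8 → f/1.6.

f/1.6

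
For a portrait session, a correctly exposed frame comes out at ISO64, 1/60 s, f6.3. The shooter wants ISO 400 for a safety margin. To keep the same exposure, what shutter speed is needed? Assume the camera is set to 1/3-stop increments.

ISO: 64 → 80 → 100 → 125 → 160 → 200 → 250 → 320 → 400 — 2 2/3 stops raised (brighter).
Need 2 2/3 stops darker from the shutter speed: 1/60 → 1/80 → 1/100 → 1/125 → 1/160 → 1/200 → 1/250 → 1/320 → 1/400.

1/400s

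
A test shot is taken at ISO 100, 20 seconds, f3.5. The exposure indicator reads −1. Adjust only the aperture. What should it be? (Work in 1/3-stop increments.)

f/2.5

Underexposed by 1 stop → need 1 stop brighter.
Aperture: f/3.5 → f/3.2 → f/2.8 → f/2.5.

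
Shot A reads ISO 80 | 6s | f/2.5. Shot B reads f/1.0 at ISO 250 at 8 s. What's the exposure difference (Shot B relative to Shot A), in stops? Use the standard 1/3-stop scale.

Aperture: f/2.5 → f/2.2 → f/2 → f/1.8 → f/1.6 → f/1.4 → f/1.2 → f/1.1 → f/1.0 — 2 2/3 stops larger aperture (brighter).
Shutter speed: 6 → 8 — 1/3 stop longer (brighter).
ISO: 80 → 100 → 125 → 160 → 200 → 250 — 1 2/3 stops raised (brighter).
Net: +2 2/3 +1/3 +1 2/3 = +4 2/3 stops.

4 2/3 stops brighter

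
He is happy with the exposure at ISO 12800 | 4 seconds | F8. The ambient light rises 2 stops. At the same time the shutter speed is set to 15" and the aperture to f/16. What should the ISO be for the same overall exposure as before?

Scene light: 2 stops brighter.
Shutter speed: 4 → 8 → 15 — 2 stops slower (brighter).
Aperture: f/8 → f/11 → f/16 — 2 stops stopped down (darker).
Net so far: 2 stops brighter. ISO: 12800 → 6400 → 3200.

ISO 3200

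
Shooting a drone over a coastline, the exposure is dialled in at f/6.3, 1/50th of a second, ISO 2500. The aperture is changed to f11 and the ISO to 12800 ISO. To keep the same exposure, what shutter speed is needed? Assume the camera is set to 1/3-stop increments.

1/80s

Aperture: f/6.3 → f/7.1 → f/8 → f/9 → f/10 → f/11 — 1 2/3 stops smaller aperture (darker).
ISO: 2500 → 3200 → 4000 → 5000 → 6400 → 8000 → 10000 → 12800 — 2 1/3 stops higher (brighter).
Net change so far: 2/3 stop brighter. Offset with the shutter speed: 1/50 → 1/60 → 1/80.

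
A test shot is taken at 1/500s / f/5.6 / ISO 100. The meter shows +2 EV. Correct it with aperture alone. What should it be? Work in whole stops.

Overexposed by 2 stops → need 2 stops darker.
Aperture: f/5.6 → f/8 → f/11.

f/11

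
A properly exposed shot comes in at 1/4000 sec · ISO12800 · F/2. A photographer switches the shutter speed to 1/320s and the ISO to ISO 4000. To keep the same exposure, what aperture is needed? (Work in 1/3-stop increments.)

Shutter speed: 1/4000 → 1/3200 → 1/2500 → 1/2000 → 1/1600 → 1/1250 → 1/1000 → 1/800 → 1/640 → 1/500 → 1/400 → 1/320 — 3 2/3 stops longer (brighter).
ISO: 12800 → 10000 → 8000 → 6400 → 5000 → 4000 — 1 2/3 stops dropped (darker).
Net change so far: 2 stops brighter. Offset with the aperture: f/2 → f/2.2 → f/2.5 → f/2.8 → f/3.2 → f/3.5 → f/4.

f/4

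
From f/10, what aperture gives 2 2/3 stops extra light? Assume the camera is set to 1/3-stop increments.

f/4

Aperture: f/10 → f/9 → f/8 → f/7.1 → f/6.3 → f/5.6 → f/5 → f/4.5 → f/4 — 2 2/3 stops wider (brighter).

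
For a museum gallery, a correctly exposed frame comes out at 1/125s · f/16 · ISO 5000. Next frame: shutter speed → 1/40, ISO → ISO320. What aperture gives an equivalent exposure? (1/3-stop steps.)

Shutter speed: 1/125 → 1/100 → 1/80 → 1/60 → 1/50 → 1/40 — 1 2/3 stops longer (brighter).
ISO: 5000 → 4000 → 3200 → 2500 → 2000 → 1600 → 1250 → 1000 → 800 → 640 → 500 → 400 → 320 — 4 stops lower (darker).
Net change so far: 2 1/3 stops darker. Offset with the aperture: f/16 → f/14 → f/13 → f/11 → f/10 → f/9 → f/8 → f/7.1.

f/7.1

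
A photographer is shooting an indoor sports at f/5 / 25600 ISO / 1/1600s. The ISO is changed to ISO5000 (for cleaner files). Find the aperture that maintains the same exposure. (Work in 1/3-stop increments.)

f/2.2

ISO: 25600 → 20000 → 16000 → 12800 → 10000 → 8000 → 6400 → 5000 — 2 1/3 stops lower (darker).
Need 2 1/3 stops brighter from the aperture: f/5 → f/4.5 → f/4 → f/3.5 → f/3.2 → f/2.8 → f/2.5 → f/2.2.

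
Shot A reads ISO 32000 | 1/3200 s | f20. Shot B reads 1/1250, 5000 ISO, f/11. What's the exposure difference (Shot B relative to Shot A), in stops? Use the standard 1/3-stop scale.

1/3 stop brighter

Aperture: f/20 → f/18 → f/16 → f/14 → f/13 → f/11 — 1 2/3 stops larger aperture (brighter).
Shutter speed: 1/3200 → 1/2500 → 1/2000 → 1/1600 → 1/1250 — 1 1/3 stops slower (brighter).
ISO: 32000 → 25600 → 20000 → 16000 → 12800 → 10000 → 8000 → 6400 → 5000 — 2 2/3 stops dropped (darker).
Net: +1 2/3 +1 1/3 −2 2/3 = +1/3 stops.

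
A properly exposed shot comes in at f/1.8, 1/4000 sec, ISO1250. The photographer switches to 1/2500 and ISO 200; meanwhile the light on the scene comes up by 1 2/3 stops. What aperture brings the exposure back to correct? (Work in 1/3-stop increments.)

Scene light: 1 2/3 stops brighter.
Shutter speed: 1/4000 → 1/3200 → 1/2500 — 2/3 stop longer (brighter).
ISO: 1250 → 1000 → 800 → 640 → 500 → 400 → 320 → 250 → 200 — 2 2/3 stops dropped (darker).
Net so far: 1/3 stop darker. Aperture: f/1.8 → f/1.6.

f/1.6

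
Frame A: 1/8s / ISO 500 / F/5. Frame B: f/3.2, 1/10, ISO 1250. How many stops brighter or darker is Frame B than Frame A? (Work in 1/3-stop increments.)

Aperture: f/5 → f/4.5 → f/4 → f/3.5 → f/3.2 — 1 1/3 stops wider (brighter).
Shutter speed: 1/8 → 1/10 — 1/3 stop faster (darker).
ISO: 500 → 640 → 800 → 1000 → 1250 — 1 1/3 stops raised (brighter).
Net: +1 1/3 −1/3 +1 1/3 = +2 1/3 stops.

2 1/3 stops brighter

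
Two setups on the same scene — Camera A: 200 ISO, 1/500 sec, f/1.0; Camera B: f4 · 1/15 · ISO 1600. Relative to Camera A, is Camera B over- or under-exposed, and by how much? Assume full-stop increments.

Aperture: f/1.0 → f/1.4 → f/2 → f/2.8 → f/4 — 4 stops stopped down (darker).
Shutter speed: 1/500 → 1/250 → 1/125 → 1/60 → 1/30 → 1/15 — 5 stops longer (brighter).
ISO: 200 → 400 → 800 → 1600 — 3 stops raised (brighter).
Net: −4 +5 +3 = +4 stops.

4 stops brighter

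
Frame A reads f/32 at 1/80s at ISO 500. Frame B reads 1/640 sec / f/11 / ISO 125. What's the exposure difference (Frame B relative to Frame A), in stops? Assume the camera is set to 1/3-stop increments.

Aperture: f/32 → f/29 → f/25 → f/22 → f/20 → f/18 → f/16 → f/14 → f/13 → f/11 — 3 stops wider (brighter).
Shutter speed: 1/80 → 1/100 → 1/125 → 1/160 → 1/200 → 1/250 → 1/320 → 1/400 → 1/500 → 1/640 — 3 stops faster (darker).
ISO: 500 → 400 → 320 → 250 → 200 → 160 → 125 — 2 stops dropped (darker).
Net: +3 −3 −2 = −2 stops.

2 stops darker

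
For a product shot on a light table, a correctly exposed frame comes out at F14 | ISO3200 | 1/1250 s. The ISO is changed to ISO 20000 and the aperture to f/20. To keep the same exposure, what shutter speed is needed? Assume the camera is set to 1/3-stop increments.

ISO: 3200 → 4000 → 5000 → 6400 → 8000 → 10000 → 12800 → 16000 → 20000 — 2 2/3 stops raised (brighter).
Aperture: f/14 → f/16 → f/18 → f/20 — 1 stop smaller aperture (darker).
Net change so far: 1 2/3 stops brighter. Offset with the shutter speed: 1/1250 → 1/1600 → 1/2000 → 1/2500 → 1/3200 → 1/4000.

1/4000s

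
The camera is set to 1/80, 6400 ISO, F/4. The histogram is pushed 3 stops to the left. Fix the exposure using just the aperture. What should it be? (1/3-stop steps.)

Underexposed by 3 stops → need 3 stops brighter.
Aperture: f/4 → f/3.5 → f/3.2 → f/2.8 → f/2.5 → f/2.2 → f/2 → f/1.8 → f/1.6 → f/1.4.

f/1.4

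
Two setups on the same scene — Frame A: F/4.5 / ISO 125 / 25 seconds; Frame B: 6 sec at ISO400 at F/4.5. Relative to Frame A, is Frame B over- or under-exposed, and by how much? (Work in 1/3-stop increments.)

1/3 stop darker

Aperture: unchanged.
Shutter speed: 25 → 20 → 15 → 13 → 10 → 8 → 6 — 2 stops shorter (darker).
ISO: 125 → 160 → 200 → 250 → 320 → 400 — 1 2/3 stops raised (brighter).
Net: −2 +1 2/3 = −1/3 stops.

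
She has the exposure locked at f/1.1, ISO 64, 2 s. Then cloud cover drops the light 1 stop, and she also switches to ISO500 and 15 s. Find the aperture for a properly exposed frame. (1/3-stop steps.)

f/6.3

Scene light: 1 stop darker.
ISO: 64 → 80 → 100 → 125 → 160 → 200 → 250 → 320 → 400 → 500 — 3 stops raised (brighter).
Shutter speed: 2 → 2.5 → 3.2 → 4 → 5 → 6 → 8 → 10 → 13 → 15 — 3 stops longer (brighter).
Net so far: 5 stops brighter. Aperture: f/1.1 → f/1.2 → f/1.4 → f/1.6 → f/1.8 → f/2 → f/2.2 → f/2.5 → f/2.8 → f/3.2 → f/3.5 → f/4 → f/4.5 → f/5 → f/5.6 → f/6.3.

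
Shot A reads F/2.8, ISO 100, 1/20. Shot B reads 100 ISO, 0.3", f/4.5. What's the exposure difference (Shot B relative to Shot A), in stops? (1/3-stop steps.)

Aperture: f/2.8 → f/3.2 → f/3.5 → f/4 → f/4.5 — 1 1/3 stops stopped down (darker).
Shutter speed: 1/20 → 1/15 → 1/13 → 1/10 → 1/8 → 1/6 → 1/5 → 1/4 → 0.3 — 2 2/3 stops slower (brighter).
ISO: unchanged.
Net: −1 1/3 +2 2/3 = +1 1/3 stops.

1 1/3 stops brighter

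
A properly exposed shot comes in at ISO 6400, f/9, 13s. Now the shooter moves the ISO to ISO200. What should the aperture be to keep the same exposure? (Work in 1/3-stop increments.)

ISO: 6400 → 5000 → 4000 → 3200 → 2500 → 2000 → 1600 → 1250 → 1000 → 800 → 640 → 500 → 400 → 320 → 250 → 200 — 5 stops lower (darker).
Need 5 stops brighter from the aperture: f/9 → f/8 → f/7.1 → f/6.3 → f/5.6 → f/5 → f/4.5 → f/4 → f/3.5 → f/3.2 → f/2.8 → f/2.5 → f/2.2 → f/2 → f/1.8 → f/1.6.

f/1.6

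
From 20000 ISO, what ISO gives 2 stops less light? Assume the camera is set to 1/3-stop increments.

ISO: 20000 → 16000 → 12800 → 10000 → 8000 → 6400 → 5000 — 2 stops lower (darker).

ISO 5000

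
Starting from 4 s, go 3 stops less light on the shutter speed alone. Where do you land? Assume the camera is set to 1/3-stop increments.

0.5 s

Shutter speed: 4 → 3.2 → 2.5 → 2 → 1.6 → 1.3 → 1 → 0.8 → 0.6 → 0.5 — 3 stops faster (darker).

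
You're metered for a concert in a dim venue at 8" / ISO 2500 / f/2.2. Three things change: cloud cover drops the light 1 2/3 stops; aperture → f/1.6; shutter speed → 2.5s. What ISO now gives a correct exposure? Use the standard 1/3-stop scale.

ISO 12800

Scene light: 1 2/3 stops darker.
Aperture: f/2.2 → f/2 → f/1.8 → f/1.6 — 1 stop larger aperture (brighter).
Shutter speed: 8 → 6 → 5 → 4 → 3.2 → 2.5 — 1 2/3 stops faster (darker).
Net so far: 2 1/3 stops darker. ISO: 2500 → 3200 → 4000 → 5000 → 6400 → 8000 → 10000 → 12800.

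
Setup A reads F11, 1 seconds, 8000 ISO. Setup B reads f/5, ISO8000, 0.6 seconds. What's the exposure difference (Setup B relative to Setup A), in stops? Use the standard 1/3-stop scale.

1 2/3 stops brighter

Aperture: f/11 → f/10 → f/9 → f/8 → f/7.1 → f/6.3 → f/5.6 → f/5 — 2 1/3 stops larger aperture (brighter).
Shutter speed: 1 → 0.8 → 0.6 — 2/3 stop faster (darker).
ISO: unchanged.
Net: +2 1/3 −2/3 = +1 2/3 stops.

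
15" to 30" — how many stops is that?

15 → 30 — count the steps: 1 stop.

1 stop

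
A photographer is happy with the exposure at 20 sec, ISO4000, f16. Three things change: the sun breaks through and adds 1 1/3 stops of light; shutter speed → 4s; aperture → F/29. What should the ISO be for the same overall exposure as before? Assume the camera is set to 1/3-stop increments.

Scene light: 1 1/3 stops brighter.
Shutter speed: 20 → 15 → 13 → 10 → 8 → 6 → 5 → 4 — 2 1/3 stops faster (darker).
Aperture: f/16 → f/18 → f/20 → f/22 → f/25 → f/29 — 1 2/3 stops narrower (darker).
Net so far: 2 2/3 stops darker. ISO: 4000 → 5000 → 6400 → 8000 → 10000 → 12800 → 16000 → 20000 → 25600.

ISO 25600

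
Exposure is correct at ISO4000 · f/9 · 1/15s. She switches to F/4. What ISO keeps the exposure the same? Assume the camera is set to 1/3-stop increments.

ISO 800

Aperture: f/9 → f/8 → f/7.1 → f/6.3 → f/5.6 → f/5 → f/4.5 → f/4 — 2 1/3 stops larger aperture (brighter).
Need 2 1/3 stops darker from the ISO: 4000 → 3200 → 2500 → 2000 → 1600 → 1250 → 1000 → 800.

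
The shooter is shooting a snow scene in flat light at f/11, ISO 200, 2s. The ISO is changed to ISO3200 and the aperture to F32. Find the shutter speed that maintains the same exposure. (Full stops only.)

ISO: 200 → 400 → 800 → 1600 → 3200 — 4 stops raised (brighter).
Aperture: f/11 → f/16 → f/22 → f/32 — 3 stops stopped down (darker).
Net change so far: 1 stop brighter. Offset with the shutter speed: 2 → 1.

1 s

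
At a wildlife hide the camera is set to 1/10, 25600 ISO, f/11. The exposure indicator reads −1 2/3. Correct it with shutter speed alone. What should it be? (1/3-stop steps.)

Underexposed by 1 2/3 stops → need 1 2/3 stops brighter.
Shutter speed: 1/10 → 1/8 → 1/6 → 1/5 → 1/4 → 0.3.

0.3 s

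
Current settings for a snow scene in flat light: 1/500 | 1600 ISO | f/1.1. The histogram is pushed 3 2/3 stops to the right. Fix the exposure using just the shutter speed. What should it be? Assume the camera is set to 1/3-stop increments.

1/6400s

Overexposed by 3 2/3 stops → need 3 2/3 stops darker.
Shutter speed: 1/500 → 1/640 → 1/800 → 1/1000 → 1/1250 → 1/1600 → 1/2000 → 1/2500 → 1/3200 → 1/4000 → 1/5000 → 1/6400.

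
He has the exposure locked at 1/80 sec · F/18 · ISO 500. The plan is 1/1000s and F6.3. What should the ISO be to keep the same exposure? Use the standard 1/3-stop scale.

Shutter speed: 1/80 → 1/100 → 1/125 → 1/160 → 1/200 → 1/250 → 1/320 → 1/400 → 1/500 → 1/640 → 1/800 → 1/1000 — 3 2/3 stops faster (darker).
Aperture: f/18 → f/16 → f/14 → f/13 → f/11 → f/10 → f/9 → f/8 → f/7.1 → f/6.3 — 3 stops larger aperture (brighter).
Net change so far: 2/3 stop darker. Offset with the ISO: 500 → 640 → 800.

ISO 800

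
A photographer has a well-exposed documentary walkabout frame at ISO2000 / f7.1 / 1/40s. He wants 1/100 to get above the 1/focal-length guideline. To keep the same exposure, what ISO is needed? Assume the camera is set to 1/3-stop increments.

Shutter speed: 1/40 → 1/50 → 1/60 → 1/80 → 1/100 — 1 1/3 stops shorter (darker).
Need 1 1/3 stops brighter from the ISO: 2000 → 2500 → 3200 → 4000 → 5000.

ISO 5000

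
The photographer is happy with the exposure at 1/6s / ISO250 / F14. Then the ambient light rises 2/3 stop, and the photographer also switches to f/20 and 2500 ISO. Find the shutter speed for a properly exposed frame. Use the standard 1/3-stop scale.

1/50s

Scene light: 2/3 stop brighter.
Aperture: f/14 → f/16 → f/18 → f/20 — 1 stop stopped down (darker).
ISO: 250 → 320 → 400 → 500 → 640 → 800 → 1000 → 1250 → 1600 → 2000 → 2500 — 3 1/3 stops raised (brighter).
Net so far: 3 stops brighter. Shutter speed: 1/6 → 1/8 → 1/10 → 1/13 → 1/15 → 1/20 → 1/25 → 1/30 → 1/40 → 1/50.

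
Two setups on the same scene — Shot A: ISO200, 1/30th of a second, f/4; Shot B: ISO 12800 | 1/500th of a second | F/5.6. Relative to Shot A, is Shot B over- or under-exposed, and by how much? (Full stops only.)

1 stop brighter

Aperture: f/4 → f/5.6 — 1 stop smaller aperture (darker).
Shutter speed: 1/30 → 1/60 → 1/125 → 1/250 → 1/500 — 4 stops shorter (darker).
ISO: 200 → 400 → 800 → 1600 → 3200 → 6400 → 12800 — 6 stops raised (brighter).
Net: −1 −4 +6 = +1 stop.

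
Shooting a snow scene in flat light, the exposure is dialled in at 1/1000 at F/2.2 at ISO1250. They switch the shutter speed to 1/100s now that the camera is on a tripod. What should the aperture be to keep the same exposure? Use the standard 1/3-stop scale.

Shutter speed: 1/1000 → 1/800 → 1/640 → 1/500 → 1/400 → 1/320 → 1/250 → 1/200 → 1/160 → 1/125 → 1/100 — 3 1/3 stops longer (brighter).
Need 3 1/3 stops darker from the aperture: f/2.2 → f/2.5 → f/2.8 → f/3.2 → f/3.5 → f/4 → f/4.5 → f/5 → f/5.6 → f/6.3 → f/7.1.

f/7.1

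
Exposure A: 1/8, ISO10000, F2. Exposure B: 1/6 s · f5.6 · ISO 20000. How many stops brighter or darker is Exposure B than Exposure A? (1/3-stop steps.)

Aperture: f/2 → f/2.2 → f/2.5 → f/2.8 → f/3.2 → f/3.5 → f/4 → f/4.5 → f/5 → f/5.6 — 3 stops smaller aperture (darker).
Shutter speed: 1/8 → 1/6 — 1/3 stop slower (brighter).
ISO: 10000 → 12800 → 16000 → 20000 — 1 stop raised (brighter).
Net: −3 +1/3 +1 = −1 2/3 stops.

1 2/3 stops darker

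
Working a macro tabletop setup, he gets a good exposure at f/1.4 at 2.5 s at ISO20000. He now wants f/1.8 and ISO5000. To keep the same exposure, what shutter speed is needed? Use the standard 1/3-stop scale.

Aperture: f/1.4 → f/1.6 → f/1.8 — 2/3 stop narrower (darker).
ISO: 20000 → 16000 → 12800 → 10000 → 8000 → 6400 → 5000 — 2 stops dropped (darker).
Net change so far: 2 2/3 stops darker. Offset with the shutter speed: 2.5 → 3.2 → 4 → 5 → 6 → 8 → 10 → 13 → 15.

15 s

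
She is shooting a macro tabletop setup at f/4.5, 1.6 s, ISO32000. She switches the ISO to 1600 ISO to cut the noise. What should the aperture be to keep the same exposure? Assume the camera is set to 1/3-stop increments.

f/1.0

ISO: 32000 → 25600 → 20000 → 16000 → 12800 → 10000 → 8000 → 6400 → 5000 → 4000 → 3200 → 2500 → 2000 → 1600 — 4 1/3 stops lower (darker).
Need 4 1/3 stops brighter from the aperture: f/4.5 → f/4 → f/3.5 → f/3.2 → f/2.8 → f/2.5 → f/2.2 → f/2 → f/1.8 → f/1.6 → f/1.4 → f/1.2 → f/1.1 → f/1.0.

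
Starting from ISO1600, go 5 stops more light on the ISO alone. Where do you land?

ISO 51200

ISO: 1600 → 3200 → 6400 → 12800 → 25600 → 51200 — 5 stops raised (brighter).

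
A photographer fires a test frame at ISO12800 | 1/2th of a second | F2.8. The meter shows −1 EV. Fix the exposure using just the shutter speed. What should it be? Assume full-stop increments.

Underexposed by 1 stop → need 1 stop brighter.
Shutter speed: 1/2 → 1.

1 s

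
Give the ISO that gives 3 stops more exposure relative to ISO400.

ISO 3200

ISO: 400 → 800 → 1600 → 3200 — 3 stops higher (brighter).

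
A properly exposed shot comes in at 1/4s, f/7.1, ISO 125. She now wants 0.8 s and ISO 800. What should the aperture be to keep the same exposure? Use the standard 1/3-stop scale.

Shutter speed: 1/4 → 0.3 → 0.4 → 0.5 → 0.6 → 0.8 — 1 2/3 stops longer (brighter).
ISO: 125 → 160 → 200 → 250 → 320 → 400 → 500 → 640 → 800 — 2 2/3 stops raised (brighter).
Net change so far: 4 1/3 stops brighter. Offset with the aperture: f/7.1 → f/8 → f/9 → f/10 → f/11 → f/13 → f/14 → f/16 → f/18 → f/20 → f/22 → f/25 → f/29 → f/32.

f/32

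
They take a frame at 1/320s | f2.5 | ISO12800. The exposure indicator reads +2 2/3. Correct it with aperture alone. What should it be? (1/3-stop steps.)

Overexposed by 2 2/3 stops → need 2 2/3 stops darker.
Aperture: f/2.5 → f/2.8 → f/3.2 → f/3.5 → f/4 → f/4.5 → f/5 → f/5.6 → f/6.3.

f/6.3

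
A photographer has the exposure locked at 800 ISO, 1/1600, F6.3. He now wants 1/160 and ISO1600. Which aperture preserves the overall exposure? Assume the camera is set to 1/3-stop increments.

f/29

Shutter speed: 1/1600 → 1/1250 → 1/1000 → 1/800 → 1/640 → 1/500 → 1/400 → 1/320 → 1/250 → 1/200 → 1/160 — 3 1/3 stops longer (brighter).
ISO: 800 → 1000 → 1250 → 1600 — 1 stop raised (brighter).
Net change so far: 4 1/3 stops brighter. Offset with the aperture: f/6.3 → f/7.1 → f/8 → f/9 → f/10 → f/11 → f/13 → f/14 → f/16 → f/18 → f/20 → f/22 → f/25 → f/29.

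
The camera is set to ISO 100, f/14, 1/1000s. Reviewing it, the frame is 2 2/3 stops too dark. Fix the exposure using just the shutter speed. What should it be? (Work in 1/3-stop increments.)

1/160s

Underexposed by 2 2/3 stops → need 2 2/3 stops brighter.
Shutter speed: 1/1000 → 1/800 → 1/640 → 1/500 → 1/400 → 1/320 → 1/250 → 1/200 → 1/160.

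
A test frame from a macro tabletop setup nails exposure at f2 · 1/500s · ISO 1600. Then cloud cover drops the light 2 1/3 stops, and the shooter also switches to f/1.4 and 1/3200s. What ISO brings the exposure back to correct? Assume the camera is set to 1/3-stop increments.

ISO 25600

Scene light: 2 1/3 stops darker.
Aperture: f/2 → f/1.8 → f/1.6 → f/1.4 — 1 stop opened up (brighter).
Shutter speed: 1/500 → 1/640 → 1/800 → 1/1000 → 1/1250 → 1/1600 → 1/2000 → 1/2500 → 1/3200 — 2 2/3 stops shorter (darker).
Net so far: 4 stops darker. ISO: 1600 → 2000 → 2500 → 3200 → 4000 → 5000 → 6400 → 8000 → 10000 → 12800 → 16000 → 20000 → 25600.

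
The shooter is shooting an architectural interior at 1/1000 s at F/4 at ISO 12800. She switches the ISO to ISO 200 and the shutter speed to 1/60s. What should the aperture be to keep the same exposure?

f/2

ISO: 12800 → 6400 → 3200 → 1600 → 800 → 400 → 200 — 6 stops lower (darker).
Shutter speed: 1/1000 → 1/500 → 1/250 → 1/125 → 1/60 — 4 stops slower (brighter).
Net change so far: 2 stops darker. Offset with the aperture: f/4 → f/2.8 → f/2.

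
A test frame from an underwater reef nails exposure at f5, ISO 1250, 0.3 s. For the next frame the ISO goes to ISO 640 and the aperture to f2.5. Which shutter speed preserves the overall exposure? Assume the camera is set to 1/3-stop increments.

1/6s

ISO: 1250 → 1000 → 800 → 640 — 1 stop dropped (darker).
Aperture: f/5 → f/4.5 → f/4 → f/3.5 → f/3.2 → f/2.8 → f/2.5 — 2 stops wider (brighter).
Net change so far: 1 stop brighter. Offset with the shutter speed: 0.3 → 1/4 → 1/5 → 1/6.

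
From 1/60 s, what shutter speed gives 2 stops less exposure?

1/250s

Shutter speed: 1/60 → 1/125 → 1/250 — 2 stops faster (darker).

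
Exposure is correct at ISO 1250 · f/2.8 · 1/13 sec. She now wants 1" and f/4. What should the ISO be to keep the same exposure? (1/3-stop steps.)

Shutter speed: 1/13 → 1/10 → 1/8 → 1/6 → 1/5 → 1/4 → 0.3 → 0.4 → 0.5 → 0.6 → 0.8 → 1 — 3 2/3 stops longer (brighter).
Aperture: f/2.8 → f/3.2 → f/3.5 → f/4 — 1 stop narrower (darker).
Net change so far: 2 2/3 stops brighter. Offset with the ISO: 1250 → 1000 → 800 → 640 → 500 → 400 → 320 → 250 → 200.

ISO 200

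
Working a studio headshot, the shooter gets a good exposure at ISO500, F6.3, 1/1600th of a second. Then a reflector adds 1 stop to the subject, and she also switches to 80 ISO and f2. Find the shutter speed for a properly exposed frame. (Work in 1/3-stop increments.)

1/5000s

Scene light: 1 stop brighter.
ISO: 500 → 400 → 320 → 250 → 200 → 160 → 125 → 100 → 80 — 2 2/3 stops lower (darker).
Aperture: f/6.3 → f/5.6 → f/5 → f/4.5 → f/4 → f/3.5 → f/3.2 → f/2.8 → f/2.5 → f/2.2 → f/2 — 3 1/3 stops wider (brighter).
Net so far: 1 2/3 stops brighter. Shutter speed: 1/1600 → 1/2000 → 1/2500 → 1/3200 → 1/4000 → 1/5000.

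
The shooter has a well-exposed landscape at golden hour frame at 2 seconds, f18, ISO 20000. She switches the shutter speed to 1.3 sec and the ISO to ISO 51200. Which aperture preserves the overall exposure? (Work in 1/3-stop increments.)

f/22

Shutter speed: 2 → 1.6 → 1.3 — 2/3 stop shorter (darker).
ISO: 20000 → 25600 → 32000 → 40000 → 51200 — 1 1/3 stops higher (brighter).
Net change so far: 2/3 stop brighter. Offset with the aperture: f/18 → f/20 → f/22.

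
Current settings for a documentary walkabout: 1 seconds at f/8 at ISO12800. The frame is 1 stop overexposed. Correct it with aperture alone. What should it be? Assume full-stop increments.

f/11

Overexposed by 1 stop → need 1 stop darker.
Aperture: f/8 → f/11.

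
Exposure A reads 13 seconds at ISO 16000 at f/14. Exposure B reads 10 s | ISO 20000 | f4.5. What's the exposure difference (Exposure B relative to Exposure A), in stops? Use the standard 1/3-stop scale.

3 1/3 stops brighter

Aperture: f/14 → f/13 → f/11 → f/10 → f/9 → f/8 → f/7.1 → f/6.3 → f/5.6 → f/5 → f/4.5 — 3 1/3 stops larger aperture (brighter).
Shutter speed: 13 → 10 — 1/3 stop shorter (darker).
ISO: 16000 → 20000 — 1/3 stop raised (brighter).
Net: +3 1/3 −1/3 +1/3 = +3 1/3 stops.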